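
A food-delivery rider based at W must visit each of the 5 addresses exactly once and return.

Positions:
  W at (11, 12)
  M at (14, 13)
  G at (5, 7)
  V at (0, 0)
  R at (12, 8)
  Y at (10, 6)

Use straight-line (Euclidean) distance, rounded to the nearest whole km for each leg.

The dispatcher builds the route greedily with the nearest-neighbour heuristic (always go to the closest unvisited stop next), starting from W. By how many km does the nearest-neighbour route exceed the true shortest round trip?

W: M=3, R=4, Y=6, G=8, V=16 ⇒ M
M: R=5, Y=8, G=11, V=19 ⇒ R
R: Y=3, G=7, V=14 ⇒ Y
Y: G=5, V=12 ⇒ G
G: V=9 ⇒ V
NN route W → M → R → Y → G → V → W costs 41.
Optimal: W → M → R → Y → V → G → W costs 40 (by enumerating all 60 distinct tours).
Excess = 41 − 40 = 1.

Excess over optimum: 1 km.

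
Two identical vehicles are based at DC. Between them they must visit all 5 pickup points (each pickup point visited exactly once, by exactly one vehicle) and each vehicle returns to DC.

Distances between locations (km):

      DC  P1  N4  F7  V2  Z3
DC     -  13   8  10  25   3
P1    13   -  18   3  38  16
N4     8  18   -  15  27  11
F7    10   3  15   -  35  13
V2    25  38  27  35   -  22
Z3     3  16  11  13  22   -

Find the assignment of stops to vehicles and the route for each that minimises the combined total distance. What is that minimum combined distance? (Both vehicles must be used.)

86 km — the smallest possible combined total.

There are 2^4 − 1 = 15 ways to divide the 5 stops into two non-empty groups. For each, the best each vehicle can do is its own shortest tour through its group:
  {P1} + {N4, F7, V2, Z3}: 26 + 77 = 103
  {N4} + {P1, F7, V2, Z3}: 16 + 76 = 92
  {P1, N4} + {F7, V2, Z3}: 39 + 70 = 109
  {F7} + {P1, N4, V2, Z3}: 20 + 83 = 103
  {P1, F7} + {N4, V2, Z3}: 26 + 60 = 86
  {N4, F7} + {P1, V2, Z3}: 33 + 76 = 109
  … (15 splits in total)
Best: vehicle 1 DC → P1 → F7 → DC = 26; vehicle 2 DC → N4 → V2 → Z3 → DC = 60; combined 86.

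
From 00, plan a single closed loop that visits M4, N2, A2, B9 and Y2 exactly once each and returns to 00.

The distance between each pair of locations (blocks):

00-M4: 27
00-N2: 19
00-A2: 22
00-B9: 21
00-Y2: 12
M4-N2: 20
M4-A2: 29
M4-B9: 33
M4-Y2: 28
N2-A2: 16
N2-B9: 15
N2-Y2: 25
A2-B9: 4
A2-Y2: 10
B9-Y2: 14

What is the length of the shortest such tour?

Minimum total distance: 88 blocks.

There are 60 distinct closed tours to check (reversals are equivalent).
00 → M4 → N2 → A2 → B9 → Y2 → 00: 27+20+16+4+14+12 = 93
00 → M4 → N2 → A2 → Y2 → B9 → 00: 27+20+16+10+14+21 = 108
00 → M4 → N2 → B9 → A2 → Y2 → 00: 27+20+15+4+10+12 = 88
00 → M4 → N2 → B9 → Y2 → A2 → 00: 27+20+15+14+10+22 = 108
00 → M4 → N2 → Y2 → A2 → B9 → 00: 27+20+25+10+4+21 = 107
00 → M4 → N2 → Y2 → B9 → A2 → 00: 27+20+25+14+4+22 = 112
00 → M4 → A2 → N2 → B9 → Y2 → 00: 27+29+16+15+14+12 = 113
00 → M4 → A2 → N2 → Y2 → B9 → 00: 27+29+16+25+14+21 = 132
00 → M4 → A2 → B9 → N2 → Y2 → 00: 27+29+4+15+25+12 = 112
00 → M4 → A2 → B9 → Y2 → N2 → 00: 27+29+4+14+25+19 = 118
00 → M4 → A2 → Y2 → N2 → B9 → 00: 27+29+10+25+15+21 = 127
00 → M4 → A2 → Y2 → B9 → N2 → 00: 27+29+10+14+15+19 = 114
00 → M4 → B9 → N2 → A2 → Y2 → 00: 27+33+15+16+10+12 = 113
00 → M4 → B9 → N2 → Y2 → A2 → 00: 27+33+15+25+10+22 = 132
… (46 more)
The minimum is 88.
One optimal route: 00 → M4 → N2 → B9 → A2 → Y2 → 00 (or its reverse).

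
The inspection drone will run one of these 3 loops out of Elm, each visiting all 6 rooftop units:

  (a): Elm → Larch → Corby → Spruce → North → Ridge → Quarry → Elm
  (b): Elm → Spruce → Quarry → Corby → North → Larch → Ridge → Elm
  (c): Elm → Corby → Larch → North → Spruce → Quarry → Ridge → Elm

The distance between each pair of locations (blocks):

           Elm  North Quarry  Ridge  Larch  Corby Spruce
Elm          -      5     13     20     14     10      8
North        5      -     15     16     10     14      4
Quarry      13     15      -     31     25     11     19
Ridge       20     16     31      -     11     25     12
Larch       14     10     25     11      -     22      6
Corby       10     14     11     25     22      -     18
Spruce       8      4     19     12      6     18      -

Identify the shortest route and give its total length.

93 blocks — (b) is the shortest.

(a): 14 + 22 + 18 + 4 + 16 + 31 + 13 = 118
(b): 8 + 19 + 11 + 14 + 10 + 11 + 20 = 93
(c): 10 + 22 + 10 + 4 + 19 + 31 + 20 = 116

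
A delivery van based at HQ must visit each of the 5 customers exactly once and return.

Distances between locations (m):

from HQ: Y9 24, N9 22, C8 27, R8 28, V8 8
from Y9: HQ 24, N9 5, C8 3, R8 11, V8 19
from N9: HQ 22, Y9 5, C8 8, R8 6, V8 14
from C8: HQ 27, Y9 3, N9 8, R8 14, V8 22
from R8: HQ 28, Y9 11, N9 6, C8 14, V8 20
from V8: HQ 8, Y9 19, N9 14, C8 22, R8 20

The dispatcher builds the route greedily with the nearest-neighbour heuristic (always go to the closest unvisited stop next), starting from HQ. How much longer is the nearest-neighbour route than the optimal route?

HQ: V8=8, N9=22, Y9=24, C8=27, R8=28 ⇒ V8
V8: N9=14, Y9=19, R8=20, C8=22 ⇒ N9
N9: Y9=5, R8=6, C8=8 ⇒ Y9
Y9: C8=3, R8=11 ⇒ C8
C8: R8=14 ⇒ R8
NN route HQ → V8 → N9 → Y9 → C8 → R8 → HQ costs 72.
Optimal: HQ → Y9 → C8 → N9 → R8 → V8 → HQ costs 69 (by enumerating all 60 distinct tours).
Excess = 72 − 69 = 3.

3 m longer than the optimal tour.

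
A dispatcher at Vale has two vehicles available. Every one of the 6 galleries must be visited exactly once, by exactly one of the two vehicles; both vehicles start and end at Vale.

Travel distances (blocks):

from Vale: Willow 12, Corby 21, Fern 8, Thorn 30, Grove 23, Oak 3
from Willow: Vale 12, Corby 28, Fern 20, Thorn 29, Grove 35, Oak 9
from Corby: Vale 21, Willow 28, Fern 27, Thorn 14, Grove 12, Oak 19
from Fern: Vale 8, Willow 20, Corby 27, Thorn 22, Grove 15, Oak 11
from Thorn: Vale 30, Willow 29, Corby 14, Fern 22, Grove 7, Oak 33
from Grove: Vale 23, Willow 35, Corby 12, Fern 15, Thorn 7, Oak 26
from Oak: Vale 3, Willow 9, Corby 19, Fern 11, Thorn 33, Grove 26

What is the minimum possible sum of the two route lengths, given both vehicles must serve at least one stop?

Try each way of splitting the stops between the two vehicles (each non-empty) and, for each split, find the best tour for each vehicle:
  {Willow} + {Corby, Fern, Thorn, Grove, Oak}: 24 + 66 = 90
  {Corby} + {Willow, Fern, Thorn, Grove, Oak}: 42 + 71 = 113
  {Willow, Corby} + {Fern, Thorn, Grove, Oak}: 61 + 66 = 127
  {Fern} + {Willow, Corby, Thorn, Grove, Oak}: 16 + 81 = 97
  {Willow, Fern} + {Corby, Thorn, Grove, Oak}: 40 + 66 = 106
  {Corby, Fern} + {Willow, Thorn, Grove, Oak}: 56 + 71 = 127
  … (31 splits in total)
  {Corby, Fern, Thorn, Grove} + {Willow, Oak}: 65 + 24 = 89  ← best
Best: vehicle 1 Vale → Corby → Thorn → Grove → Fern → Vale = 65; vehicle 2 Vale → Willow → Oak → Vale = 24; combined 89.

89 blocks — the smallest possible combined total.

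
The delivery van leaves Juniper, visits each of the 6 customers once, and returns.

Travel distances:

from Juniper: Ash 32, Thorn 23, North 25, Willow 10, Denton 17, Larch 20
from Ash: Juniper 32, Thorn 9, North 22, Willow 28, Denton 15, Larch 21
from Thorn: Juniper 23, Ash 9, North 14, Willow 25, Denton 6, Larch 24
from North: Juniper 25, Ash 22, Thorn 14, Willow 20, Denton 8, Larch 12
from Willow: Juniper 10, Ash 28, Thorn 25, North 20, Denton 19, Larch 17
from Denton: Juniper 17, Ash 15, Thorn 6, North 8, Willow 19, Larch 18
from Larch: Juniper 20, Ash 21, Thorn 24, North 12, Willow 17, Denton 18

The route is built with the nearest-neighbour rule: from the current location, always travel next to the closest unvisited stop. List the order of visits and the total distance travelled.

Nearest-neighbour total = 94; route Juniper → Willow → Larch → North → Denton → Thorn → Ash → Juniper.

From Juniper: distances to unvisited — Willow=10, Denton=17, Larch=20, Thorn=23, North=25, Ash=32. Nearest is Willow (10).
From Willow: distances to unvisited — Larch=17, Denton=19, North=20, Thorn=25, Ash=28. Nearest is Larch (17).
From Larch: distances to unvisited — North=12, Denton=18, Ash=21, Thorn=24. Nearest is North (12).
From North: distances to unvisited — Denton=8, Thorn=14, Ash=22. Nearest is Denton (8).
From Denton: distances to unvisited — Thorn=6, Ash=15. Nearest is Thorn (6).
From Thorn: distances to unvisited — Ash=9. Nearest is Ash (9).
Return Ash→Juniper: 32.
Total = 10 + 17 + 12 + 8 + 6 + 9 + 32 = 94.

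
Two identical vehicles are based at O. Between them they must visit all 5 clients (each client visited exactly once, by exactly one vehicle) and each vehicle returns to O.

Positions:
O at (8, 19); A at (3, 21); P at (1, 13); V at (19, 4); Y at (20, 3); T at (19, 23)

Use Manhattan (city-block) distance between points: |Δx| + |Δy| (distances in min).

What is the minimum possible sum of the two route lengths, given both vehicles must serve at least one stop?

92 min — the smallest possible combined total.

Try each way of splitting the stops between the two vehicles (each non-empty) and, for each split, find the best tour for each vehicle:
  {A} + {P, V, Y, T}: 14 + 78 = 92
  {P} + {A, V, Y, T}: 26 + 74 = 100
  {A, P} + {V, Y, T}: 30 + 64 = 94
  {V} + {A, P, Y, T}: 52 + 82 = 134
  {A, V} + {P, Y, T}: 66 + 78 = 144
  {P, V} + {A, Y, T}: 66 + 74 = 140
  … (15 splits in total)
Best: vehicle 1 O → A → O = 14; vehicle 2 O → P → V → Y → T → O = 78; combined 92.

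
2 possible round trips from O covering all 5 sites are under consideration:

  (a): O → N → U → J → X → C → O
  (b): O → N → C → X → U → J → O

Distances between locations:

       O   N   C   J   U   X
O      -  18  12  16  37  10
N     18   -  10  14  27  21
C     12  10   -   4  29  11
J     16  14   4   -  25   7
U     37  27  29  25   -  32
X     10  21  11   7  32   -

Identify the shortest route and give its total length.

Shortest is (a), total 100.

(a): 18 + 27 + 25 + 7 + 11 + 12 = 100
(b): 18 + 10 + 11 + 32 + 25 + 16 = 112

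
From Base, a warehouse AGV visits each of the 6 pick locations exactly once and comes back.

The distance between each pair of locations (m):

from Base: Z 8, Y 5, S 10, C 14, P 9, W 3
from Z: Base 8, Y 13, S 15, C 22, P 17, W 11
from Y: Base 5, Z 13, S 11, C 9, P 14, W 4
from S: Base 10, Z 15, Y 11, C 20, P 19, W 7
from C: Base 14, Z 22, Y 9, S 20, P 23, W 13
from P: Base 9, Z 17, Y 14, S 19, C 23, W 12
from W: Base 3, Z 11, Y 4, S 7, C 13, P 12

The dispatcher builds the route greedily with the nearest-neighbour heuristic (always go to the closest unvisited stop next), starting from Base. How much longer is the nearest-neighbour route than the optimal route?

Base: W=3, Y=5, Z=8, P=9, S=10, C=14 ⇒ W
W: Y=4, S=7, Z=11, P=12, C=13 ⇒ Y
Y: C=9, S=11, Z=13, P=14 ⇒ C
C: S=20, Z=22, P=23 ⇒ S
S: Z=15, P=19 ⇒ Z
Z: P=17 ⇒ P
NN route Base → W → Y → C → S → Z → P → Base costs 77.
Optimal: Base → Z → S → W → Y → C → P → Base costs 75 (by enumerating all 360 distinct tours).
Excess = 77 − 75 = 2.

2 m longer than the optimal tour.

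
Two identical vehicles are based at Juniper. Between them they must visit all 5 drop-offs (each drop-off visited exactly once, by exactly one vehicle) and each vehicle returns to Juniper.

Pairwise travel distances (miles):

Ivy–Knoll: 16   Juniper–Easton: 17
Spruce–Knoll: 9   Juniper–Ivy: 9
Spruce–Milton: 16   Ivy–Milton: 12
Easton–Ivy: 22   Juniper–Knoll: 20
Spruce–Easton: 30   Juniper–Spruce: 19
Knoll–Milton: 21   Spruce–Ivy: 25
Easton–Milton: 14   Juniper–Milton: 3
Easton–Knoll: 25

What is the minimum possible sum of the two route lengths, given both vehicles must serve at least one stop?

87 miles — the smallest possible combined total.

Check every non-empty split of the stops between the two vehicles; for each half take its own optimal tour:
  {Spruce} + {Easton, Ivy, Knoll, Milton}: 38 + 67 = 105
  {Easton} + {Spruce, Ivy, Knoll, Milton}: 34 + 53 = 87
  {Spruce, Easton} + {Ivy, Knoll, Milton}: 66 + 49 = 115
  {Ivy} + {Spruce, Easton, Knoll, Milton}: 18 + 70 = 88
  {Spruce, Ivy} + {Easton, Knoll, Milton}: 53 + 62 = 115
  {Easton, Ivy} + {Spruce, Knoll, Milton}: 48 + 48 = 96
  … (15 splits in total)
Best: vehicle 1 Juniper → Easton → Juniper = 34; vehicle 2 Juniper → Ivy → Knoll → Spruce → Milton → Juniper = 53; combined 87.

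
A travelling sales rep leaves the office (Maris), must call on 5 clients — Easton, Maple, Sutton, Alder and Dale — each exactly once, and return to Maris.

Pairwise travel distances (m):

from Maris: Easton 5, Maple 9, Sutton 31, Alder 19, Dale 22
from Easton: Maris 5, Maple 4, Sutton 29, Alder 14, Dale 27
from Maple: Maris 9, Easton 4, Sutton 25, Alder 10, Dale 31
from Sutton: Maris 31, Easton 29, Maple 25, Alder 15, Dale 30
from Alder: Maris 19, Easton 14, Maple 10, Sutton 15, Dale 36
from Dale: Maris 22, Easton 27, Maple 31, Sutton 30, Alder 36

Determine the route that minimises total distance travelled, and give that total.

Minimum total distance: 86 m.

Maris - Easton - Maple - Sutton - Alder - Dale - Maris: 5+4+25+15+36+22 = 107
Maris - Easton - Maple - Sutton - Dale - Alder - Maris: 5+4+25+30+36+19 = 119
Maris - Easton - Maple - Alder - Sutton - Dale - Maris: 5+4+10+15+30+22 = 86
Maris - Easton - Maple - Alder - Dale - Sutton - Maris: 5+4+10+36+30+31 = 116
Maris - Easton - Maple - Dale - Sutton - Alder - Maris: 5+4+31+30+15+19 = 104
Maris - Easton - Maple - Dale - Alder - Sutton - Maris: 5+4+31+36+15+31 = 122
Maris - Easton - Sutton - Maple - Alder - Dale - Maris: 5+29+25+10+36+22 = 127
Maris - Easton - Sutton - Maple - Dale - Alder - Maris: 5+29+25+31+36+19 = 145
Maris - Easton - Sutton - Alder - Maple - Dale - Maris: 5+29+15+10+31+22 = 112
Maris - Easton - Sutton - Alder - Dale - Maple - Maris: 5+29+15+36+31+9 = 125
Maris - Easton - Sutton - Dale - Maple - Alder - Maris: 5+29+30+31+10+19 = 124
Maris - Easton - Sutton - Dale - Alder - Maple - Maris: 5+29+30+36+10+9 = 119
Maris - Easton - Alder - Maple - Sutton - Dale - Maris: 5+14+10+25+30+22 = 106
Maris - Easton - Alder - Maple - Dale - Sutton - Maris: 5+14+10+31+30+31 = 121
… (46 more)
The minimum is 86.
One optimal route: Maris → Easton → Maple → Alder → Sutton → Dale → Maris (or its reverse).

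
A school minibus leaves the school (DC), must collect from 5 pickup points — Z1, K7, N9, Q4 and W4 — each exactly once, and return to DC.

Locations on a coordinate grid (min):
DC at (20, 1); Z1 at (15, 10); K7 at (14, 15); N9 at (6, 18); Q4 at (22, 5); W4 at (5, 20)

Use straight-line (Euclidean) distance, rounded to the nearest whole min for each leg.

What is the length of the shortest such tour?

Minimum total distance: 51 min.

DC→Z1→K7→N9→Q4→W4→DC: 10+5+9+21+23+24 = 92
DC→Z1→K7→N9→W4→Q4→DC: 10+5+9+2+23+4 = 53
DC→Z1→K7→Q4→N9→W4→DC: 10+5+13+21+2+24 = 75
DC→Z1→K7→Q4→W4→N9→DC: 10+5+13+23+2+22 = 75
DC→Z1→K7→W4→N9→Q4→DC: 10+5+10+2+21+4 = 52
DC→Z1→K7→W4→Q4→N9→DC: 10+5+10+23+21+22 = 91
DC→Z1→N9→K7→Q4→W4→DC: 10+12+9+13+23+24 = 91
DC→Z1→N9→K7→W4→Q4→DC: 10+12+9+10+23+4 = 68
DC→Z1→N9→Q4→K7→W4→DC: 10+12+21+13+10+24 = 90
DC→Z1→N9→Q4→W4→K7→DC: 10+12+21+23+10+15 = 91
DC→Z1→N9→W4→K7→Q4→DC: 10+12+2+10+13+4 = 51
DC→Z1→N9→W4→Q4→K7→DC: 10+12+2+23+13+15 = 75
DC→Z1→Q4→K7→N9→W4→DC: 10+9+13+9+2+24 = 67
DC→Z1→Q4→K7→W4→N9→DC: 10+9+13+10+2+22 = 66
… (46 more)
The minimum is 51.
One optimal route: DC → Z1 → N9 → W4 → K7 → Q4 → DC (or its reverse).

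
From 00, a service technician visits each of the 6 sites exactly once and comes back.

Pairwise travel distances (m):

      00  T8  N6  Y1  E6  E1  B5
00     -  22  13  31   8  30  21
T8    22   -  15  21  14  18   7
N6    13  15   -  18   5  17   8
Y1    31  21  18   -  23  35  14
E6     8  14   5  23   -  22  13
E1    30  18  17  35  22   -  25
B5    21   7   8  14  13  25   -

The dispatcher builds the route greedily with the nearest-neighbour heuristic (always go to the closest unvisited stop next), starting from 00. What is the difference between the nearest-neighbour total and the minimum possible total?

00: E6=8, N6=13, B5=21, T8=22, E1=30, Y1=31 ⇒ E6
E6: N6=5, B5=13, T8=14, E1=22, Y1=23 ⇒ N6
N6: B5=8, T8=15, E1=17, Y1=18 ⇒ B5
B5: T8=7, Y1=14, E1=25 ⇒ T8
T8: E1=18, Y1=21 ⇒ E1
E1: Y1=35 ⇒ Y1
NN route 00 → E6 → N6 → B5 → T8 → E1 → Y1 → 00 costs 112.
Optimal: 00 → N6 → Y1 → B5 → T8 → E1 → E6 → 00 costs 100 (by enumerating all 360 distinct tours).
Excess = 112 − 100 = 12.

Excess over optimum: 12 m.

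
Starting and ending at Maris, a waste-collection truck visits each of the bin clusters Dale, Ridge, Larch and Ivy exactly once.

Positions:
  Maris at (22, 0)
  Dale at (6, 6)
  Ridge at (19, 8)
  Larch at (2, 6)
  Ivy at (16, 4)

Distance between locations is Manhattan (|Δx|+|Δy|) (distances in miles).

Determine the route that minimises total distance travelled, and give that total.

Shortest round trip = 56 miles.

There are 12 distinct closed tours to check (reversals are equivalent).
Maris - Dale - Ridge - Larch - Ivy - Maris: 22+15+19+16+10 = 82
Maris - Dale - Ridge - Ivy - Larch - Maris: 22+15+7+16+26 = 86
Maris - Dale - Larch - Ridge - Ivy - Maris: 22+4+19+7+10 = 62
Maris - Dale - Larch - Ivy - Ridge - Maris: 22+4+16+7+11 = 60
Maris - Dale - Ivy - Ridge - Larch - Maris: 22+12+7+19+26 = 86
Maris - Dale - Ivy - Larch - Ridge - Maris: 22+12+16+19+11 = 80
Maris - Ridge - Dale - Larch - Ivy - Maris: 11+15+4+16+10 = 56
Maris - Ridge - Dale - Ivy - Larch - Maris: 11+15+12+16+26 = 80
Maris - Ridge - Larch - Dale - Ivy - Maris: 11+19+4+12+10 = 56
Maris - Ridge - Ivy - Dale - Larch - Maris: 11+7+12+4+26 = 60
Maris - Larch - Dale - Ridge - Ivy - Maris: 26+4+15+7+10 = 62
Maris - Larch - Ridge - Dale - Ivy - Maris: 26+19+15+12+10 = 82
The minimum is 56.
One optimal route: Maris → Ridge → Dale → Larch → Ivy → Maris (or its reverse).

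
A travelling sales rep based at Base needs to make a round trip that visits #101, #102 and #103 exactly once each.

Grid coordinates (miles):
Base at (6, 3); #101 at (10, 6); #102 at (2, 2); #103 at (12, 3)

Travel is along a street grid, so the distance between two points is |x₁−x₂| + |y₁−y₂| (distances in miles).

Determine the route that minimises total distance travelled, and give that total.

With 3 stops there are 3!/2 = 3 distinct round trips (a route and its reverse cost the same).
Base → #101 → #102 → #103 → Base: 7+12+11+6 = 36
Base → #101 → #103 → #102 → Base: 7+5+11+5 = 28
Base → #102 → #101 → #103 → Base: 5+12+5+6 = 28
The minimum is 28.
One optimal route: Base → #101 → #103 → #102 → Base (or its reverse).

Minimum total distance: 28 miles.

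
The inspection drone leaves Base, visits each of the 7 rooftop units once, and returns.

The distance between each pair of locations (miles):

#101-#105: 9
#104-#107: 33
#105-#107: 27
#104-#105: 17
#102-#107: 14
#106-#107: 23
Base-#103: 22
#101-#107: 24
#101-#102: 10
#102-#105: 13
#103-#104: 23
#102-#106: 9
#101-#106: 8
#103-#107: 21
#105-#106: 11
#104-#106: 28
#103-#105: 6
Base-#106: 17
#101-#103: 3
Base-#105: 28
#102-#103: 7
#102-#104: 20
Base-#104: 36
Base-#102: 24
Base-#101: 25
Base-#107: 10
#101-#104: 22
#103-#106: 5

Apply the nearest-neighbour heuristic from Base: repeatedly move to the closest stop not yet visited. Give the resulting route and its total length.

106 miles along Base → #107 → #102 → #103 → #101 → #106 → #105 → #104 → Base.

Base → [#107:10 / #106:17 / #103:22 / #102:24 / #101:25 / #105:28 / #104:36] → #107 (10)
#107 → [#102:14 / #103:21 / #106:23 / #101:24 / #105:27 / #104:33] → #102 (14)
#102 → [#103:7 / #106:9 / #101:10 / #105:13 / #104:20] → #103 (7)
#103 → [#101:3 / #106:5 / #105:6 / #104:23] → #101 (3)
#101 → [#106:8 / #105:9 / #104:22] → #106 (8)
#106 → [#105:11 / #104:28] → #105 (11)
#105 → [#104:17] → #104 (17)
Return #104→Base: 36.
Total = 10 + 14 + 7 + 3 + 8 + 11 + 17 + 36 = 106.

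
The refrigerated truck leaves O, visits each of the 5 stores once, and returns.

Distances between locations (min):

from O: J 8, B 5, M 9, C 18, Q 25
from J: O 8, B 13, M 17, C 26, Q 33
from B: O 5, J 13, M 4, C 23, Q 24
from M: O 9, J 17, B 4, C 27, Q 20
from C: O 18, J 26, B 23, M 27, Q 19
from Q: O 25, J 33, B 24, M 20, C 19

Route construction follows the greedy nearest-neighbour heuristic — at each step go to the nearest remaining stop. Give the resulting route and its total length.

O → [B:5 / J:8 / M:9 / C:18 / Q:25] → B (5)
B → [M:4 / J:13 / C:23 / Q:24] → M (4)
M → [J:17 / Q:20 / C:27] → J (17)
J → [C:26 / Q:33] → C (26)
C → [Q:19] → Q (19)
Return Q→O: 25.
Total = 5 + 4 + 17 + 26 + 19 + 25 = 96.

96 min along O → B → M → J → C → Q → O.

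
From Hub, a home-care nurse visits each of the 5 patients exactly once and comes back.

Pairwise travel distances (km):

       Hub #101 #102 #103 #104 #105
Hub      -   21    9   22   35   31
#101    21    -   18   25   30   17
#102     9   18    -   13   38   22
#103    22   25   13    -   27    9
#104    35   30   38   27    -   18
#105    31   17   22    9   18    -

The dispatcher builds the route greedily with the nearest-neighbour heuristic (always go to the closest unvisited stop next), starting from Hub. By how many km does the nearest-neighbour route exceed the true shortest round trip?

13 km longer than the optimal tour.

Hub: #102=9, #101=21, #103=22, #105=31, #104=35 ⇒ #102
#102: #103=13, #101=18, #105=22, #104=38 ⇒ #103
#103: #105=9, #101=25, #104=27 ⇒ #105
#105: #101=17, #104=18 ⇒ #101
#101: #104=30 ⇒ #104
NN route Hub → #102 → #103 → #105 → #101 → #104 → Hub costs 113.
Optimal: Hub → #101 → #104 → #105 → #103 → #102 → Hub costs 100 (by enumerating all 60 distinct tours).
Excess = 113 − 100 = 13.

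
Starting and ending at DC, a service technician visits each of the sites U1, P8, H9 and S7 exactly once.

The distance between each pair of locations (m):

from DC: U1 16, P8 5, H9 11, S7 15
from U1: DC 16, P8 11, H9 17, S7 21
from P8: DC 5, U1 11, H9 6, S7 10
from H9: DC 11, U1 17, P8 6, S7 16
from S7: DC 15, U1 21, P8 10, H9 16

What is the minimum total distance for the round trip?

Shortest round trip = 64 m.

DC - U1 - P8 - H9 - S7 - DC: 16+11+6+16+15 = 64
DC - U1 - P8 - S7 - H9 - DC: 16+11+10+16+11 = 64
DC - U1 - H9 - P8 - S7 - DC: 16+17+6+10+15 = 64
DC - U1 - H9 - S7 - P8 - DC: 16+17+16+10+5 = 64
DC - U1 - S7 - P8 - H9 - DC: 16+21+10+6+11 = 64
DC - U1 - S7 - H9 - P8 - DC: 16+21+16+6+5 = 64
DC - P8 - U1 - H9 - S7 - DC: 5+11+17+16+15 = 64
DC - P8 - U1 - S7 - H9 - DC: 5+11+21+16+11 = 64
DC - P8 - H9 - U1 - S7 - DC: 5+6+17+21+15 = 64
DC - P8 - S7 - U1 - H9 - DC: 5+10+21+17+11 = 64
DC - H9 - U1 - P8 - S7 - DC: 11+17+11+10+15 = 64
DC - H9 - P8 - U1 - S7 - DC: 11+6+11+21+15 = 64
The minimum is 64.
One optimal route: DC → U1 → P8 → H9 → S7 → DC (or its reverse).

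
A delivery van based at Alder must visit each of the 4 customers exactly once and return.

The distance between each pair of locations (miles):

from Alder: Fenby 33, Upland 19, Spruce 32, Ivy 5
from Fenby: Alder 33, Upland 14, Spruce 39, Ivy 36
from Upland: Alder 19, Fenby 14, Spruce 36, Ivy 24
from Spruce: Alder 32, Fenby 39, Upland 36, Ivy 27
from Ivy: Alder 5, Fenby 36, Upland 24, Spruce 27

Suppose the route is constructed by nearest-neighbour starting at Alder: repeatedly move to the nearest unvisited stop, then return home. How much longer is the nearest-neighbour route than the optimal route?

From Alder: Ivy=5, Upland=19, Spruce=32, Fenby=33 → choose Ivy (5).
From Ivy: Upland=24, Spruce=27, Fenby=36 → choose Upland (24).
From Upland: Fenby=14, Spruce=36 → choose Fenby (14).
From Fenby: Spruce=39 → choose Spruce (39).
NN route Alder → Ivy → Upland → Fenby → Spruce → Alder costs 114.
Optimal: Alder → Upland → Fenby → Spruce → Ivy → Alder costs 104 (by enumerating all 12 distinct tours).
Excess = 114 − 104 = 10.

10 miles longer than the optimal tour.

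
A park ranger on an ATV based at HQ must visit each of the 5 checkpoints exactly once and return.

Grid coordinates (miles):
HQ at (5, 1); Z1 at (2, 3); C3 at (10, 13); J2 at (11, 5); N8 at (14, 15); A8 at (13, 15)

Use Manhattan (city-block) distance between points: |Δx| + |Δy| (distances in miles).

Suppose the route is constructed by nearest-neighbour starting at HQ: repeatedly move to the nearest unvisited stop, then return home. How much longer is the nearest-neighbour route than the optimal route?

HQ: Z1=5, J2=10, C3=17, A8=22, N8=23 ⇒ Z1
Z1: J2=11, C3=18, A8=23, N8=24 ⇒ J2
J2: C3=9, A8=12, N8=13 ⇒ C3
C3: A8=5, N8=6 ⇒ A8
A8: N8=1 ⇒ N8
NN route HQ → Z1 → J2 → C3 → A8 → N8 → HQ costs 54.
Optimal: HQ → Z1 → C3 → N8 → A8 → J2 → HQ costs 52 (by enumerating all 60 distinct tours).
Excess = 54 − 52 = 2.

2 miles longer than the optimal tour.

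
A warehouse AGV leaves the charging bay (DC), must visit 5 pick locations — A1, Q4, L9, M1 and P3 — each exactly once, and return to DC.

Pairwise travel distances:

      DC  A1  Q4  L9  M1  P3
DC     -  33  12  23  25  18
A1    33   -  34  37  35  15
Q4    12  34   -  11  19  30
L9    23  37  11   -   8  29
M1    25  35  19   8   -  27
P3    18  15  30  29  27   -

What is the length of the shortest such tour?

Shortest round trip = 99.

With 5 stops there are 5!/2 = 60 distinct round trips (a route and its reverse cost the same).
DC→A1→Q4→L9→M1→P3→DC: 33+34+11+8+27+18 = 131
DC→A1→Q4→L9→P3→M1→DC: 33+34+11+29+27+25 = 159
DC→A1→Q4→M1→L9→P3→DC: 33+34+19+8+29+18 = 141
DC→A1→Q4→M1→P3→L9→DC: 33+34+19+27+29+23 = 165
DC→A1→Q4→P3→L9→M1→DC: 33+34+30+29+8+25 = 159
DC→A1→Q4→P3→M1→L9→DC: 33+34+30+27+8+23 = 155
DC→A1→L9→Q4→M1→P3→DC: 33+37+11+19+27+18 = 145
DC→A1→L9→Q4→P3→M1→DC: 33+37+11+30+27+25 = 163
DC→A1→L9→M1→Q4→P3→DC: 33+37+8+19+30+18 = 145
DC→A1→L9→M1→P3→Q4→DC: 33+37+8+27+30+12 = 147
DC→A1→L9→P3→Q4→M1→DC: 33+37+29+30+19+25 = 173
DC→A1→L9→P3→M1→Q4→DC: 33+37+29+27+19+12 = 157
DC→A1→M1→Q4→L9→P3→DC: 33+35+19+11+29+18 = 145
DC→A1→M1→Q4→P3→L9→DC: 33+35+19+30+29+23 = 169
… (46 more)
DC→Q4→L9→M1→A1→P3→DC: 12+11+8+35+15+18 = 99  ← best
The minimum is 99.
One optimal route: DC → Q4 → L9 → M1 → A1 → P3 → DC (or its reverse).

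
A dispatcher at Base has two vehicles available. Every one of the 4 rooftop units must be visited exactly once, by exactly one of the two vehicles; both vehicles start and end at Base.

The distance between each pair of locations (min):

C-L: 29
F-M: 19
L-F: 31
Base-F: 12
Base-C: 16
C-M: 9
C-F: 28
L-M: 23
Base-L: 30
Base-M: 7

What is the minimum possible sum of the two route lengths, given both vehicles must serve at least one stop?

There are 2^3 − 1 = 7 ways to divide the 4 stops into two non-empty groups. For each, the best each vehicle can do is its own shortest tour through its group:
  {C} + {L, F, M}: 32 + 73 = 105
  {L} + {C, F, M}: 60 + 56 = 116
  {C, L} + {F, M}: 75 + 38 = 113
  {F} + {C, L, M}: 24 + 75 = 99
  {C, F} + {L, M}: 56 + 60 = 116
  {L, F} + {C, M}: 73 + 32 = 105
  … (7 splits in total)
Best: vehicle 1 Base → F → Base = 24; vehicle 2 Base → C → L → M → Base = 75; combined 99.

Minimum combined distance: 99 min.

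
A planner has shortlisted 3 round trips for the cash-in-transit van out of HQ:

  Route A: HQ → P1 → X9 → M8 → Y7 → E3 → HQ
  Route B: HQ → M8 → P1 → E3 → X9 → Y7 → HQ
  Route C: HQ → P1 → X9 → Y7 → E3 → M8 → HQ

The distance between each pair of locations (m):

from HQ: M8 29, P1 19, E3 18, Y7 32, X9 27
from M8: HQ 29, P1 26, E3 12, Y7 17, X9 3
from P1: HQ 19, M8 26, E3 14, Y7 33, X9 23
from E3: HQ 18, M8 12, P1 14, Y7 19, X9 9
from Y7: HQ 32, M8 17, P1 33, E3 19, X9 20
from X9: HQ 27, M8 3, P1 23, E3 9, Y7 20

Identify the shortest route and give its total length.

Route A: 19 + 23 + 3 + 17 + 19 + 18 = 99
Route B: 29 + 26 + 14 + 9 + 20 + 32 = 130
Route C: 19 + 23 + 20 + 19 + 12 + 29 = 122

Shortest is Route A, total 99 m.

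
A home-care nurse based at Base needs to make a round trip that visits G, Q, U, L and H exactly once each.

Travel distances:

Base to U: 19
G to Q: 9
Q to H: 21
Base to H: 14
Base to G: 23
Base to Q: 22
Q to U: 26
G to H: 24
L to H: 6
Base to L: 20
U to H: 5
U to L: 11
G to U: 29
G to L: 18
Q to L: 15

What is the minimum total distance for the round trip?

There are 60 distinct closed tours to check (reversals are equivalent).
Base → G → Q → U → L → H → Base: 23+9+26+11+6+14 = 89
Base → G → Q → U → H → L → Base: 23+9+26+5+6+20 = 89
Base → G → Q → L → U → H → Base: 23+9+15+11+5+14 = 77
Base → G → Q → L → H → U → Base: 23+9+15+6+5+19 = 77
Base → G → Q → H → U → L → Base: 23+9+21+5+11+20 = 89
Base → G → Q → H → L → U → Base: 23+9+21+6+11+19 = 89
Base → G → U → Q → L → H → Base: 23+29+26+15+6+14 = 113
Base → G → U → Q → H → L → Base: 23+29+26+21+6+20 = 125
Base → G → U → L → Q → H → Base: 23+29+11+15+21+14 = 113
Base → G → U → L → H → Q → Base: 23+29+11+6+21+22 = 112
Base → G → U → H → Q → L → Base: 23+29+5+21+15+20 = 113
Base → G → U → H → L → Q → Base: 23+29+5+6+15+22 = 100
Base → G → L → Q → U → H → Base: 23+18+15+26+5+14 = 101
Base → G → L → Q → H → U → Base: 23+18+15+21+5+19 = 101
… (46 more)
The minimum is 77.
One optimal route: Base → G → Q → L → U → H → Base (or its reverse).

77 — the shortest possible round trip.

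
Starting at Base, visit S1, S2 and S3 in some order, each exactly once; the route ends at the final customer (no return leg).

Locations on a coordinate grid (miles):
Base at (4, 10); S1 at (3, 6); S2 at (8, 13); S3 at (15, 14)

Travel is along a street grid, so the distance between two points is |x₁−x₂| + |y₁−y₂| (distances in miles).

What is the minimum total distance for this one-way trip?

There are 3! = 6 possible orderings.
Base - S1 - S2 - S3: 5+12+8 = 25
Base - S1 - S3 - S2: 5+20+8 = 33
Base - S2 - S1 - S3: 7+12+20 = 39
Base - S2 - S3 - S1: 7+8+20 = 35
Base - S3 - S1 - S2: 15+20+12 = 47
Base - S3 - S2 - S1: 15+8+12 = 35
The minimum is 25.
One shortest path: Base → S1 → S2 → S3.

Shortest open route: 25 miles.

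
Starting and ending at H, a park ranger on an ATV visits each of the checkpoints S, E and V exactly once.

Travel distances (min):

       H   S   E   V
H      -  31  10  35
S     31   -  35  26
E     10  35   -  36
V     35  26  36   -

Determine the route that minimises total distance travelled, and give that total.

Shortest round trip = 103 min.

With 3 stops there are 3!/2 = 3 distinct round trips (a route and its reverse cost the same).
H - S - E - V - H: 31+35+36+35 = 137
H - S - V - E - H: 31+26+36+10 = 103
H - E - S - V - H: 10+35+26+35 = 106
The minimum is 103.
One optimal route: H → S → V → E → H (or its reverse).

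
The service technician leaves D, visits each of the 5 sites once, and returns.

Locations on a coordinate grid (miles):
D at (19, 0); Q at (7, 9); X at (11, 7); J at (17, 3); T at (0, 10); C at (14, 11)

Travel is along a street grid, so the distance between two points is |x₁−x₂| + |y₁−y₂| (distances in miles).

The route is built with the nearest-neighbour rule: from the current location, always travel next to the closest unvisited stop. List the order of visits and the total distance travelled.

D → [J:5 / X:15 / C:16 / Q:21 / T:29] → J (5)
J → [X:10 / C:11 / Q:16 / T:24] → X (10)
X → [Q:6 / C:7 / T:14] → Q (6)
Q → [T:8 / C:9] → T (8)
T → [C:15] → C (15)
Return C→D: 16.
Total = 5 + 10 + 6 + 8 + 15 + 16 = 60.

Nearest-neighbour total = 60 miles; route D → J → X → Q → T → C → D.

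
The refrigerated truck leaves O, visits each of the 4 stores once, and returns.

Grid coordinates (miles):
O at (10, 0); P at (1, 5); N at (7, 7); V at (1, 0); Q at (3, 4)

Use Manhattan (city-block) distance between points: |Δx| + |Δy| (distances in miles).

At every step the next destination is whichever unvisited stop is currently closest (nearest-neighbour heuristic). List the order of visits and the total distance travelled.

At O the remaining stops are V 9, N 10, Q 11, P 14; go to V.
At V the remaining stops are P 5, Q 6, N 13; go to P.
At P the remaining stops are Q 3, N 8; go to Q.
At Q the remaining stops are N 7; go to N.
Return N→O: 10.
Total = 9 + 5 + 3 + 7 + 10 = 34.

Nearest-neighbour total = 34 miles; route O → V → P → Q → N → O.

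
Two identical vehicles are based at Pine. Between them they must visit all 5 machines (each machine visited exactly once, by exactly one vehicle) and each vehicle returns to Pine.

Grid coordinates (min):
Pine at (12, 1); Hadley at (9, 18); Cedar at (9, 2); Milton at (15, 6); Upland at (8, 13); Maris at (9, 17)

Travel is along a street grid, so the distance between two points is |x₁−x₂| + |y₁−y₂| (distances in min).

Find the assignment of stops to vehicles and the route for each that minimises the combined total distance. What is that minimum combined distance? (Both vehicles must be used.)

Check every non-empty split of the stops between the two vehicles; for each half take its own optimal tour:
  {Hadley} + {Cedar, Milton, Upland, Maris}: 40 + 46 = 86
  {Cedar} + {Hadley, Milton, Upland, Maris}: 8 + 48 = 56
  {Hadley, Cedar} + {Milton, Upland, Maris}: 40 + 46 = 86
  {Milton} + {Hadley, Cedar, Upland, Maris}: 16 + 42 = 58
  {Hadley, Milton} + {Cedar, Upland, Maris}: 46 + 40 = 86
  {Cedar, Milton} + {Hadley, Upland, Maris}: 22 + 42 = 64
  … (15 splits in total)
Best: vehicle 1 Pine → Cedar → Pine = 8; vehicle 2 Pine → Hadley → Maris → Upland → Milton → Pine = 48; combined 56.

Minimum combined distance: 56 min.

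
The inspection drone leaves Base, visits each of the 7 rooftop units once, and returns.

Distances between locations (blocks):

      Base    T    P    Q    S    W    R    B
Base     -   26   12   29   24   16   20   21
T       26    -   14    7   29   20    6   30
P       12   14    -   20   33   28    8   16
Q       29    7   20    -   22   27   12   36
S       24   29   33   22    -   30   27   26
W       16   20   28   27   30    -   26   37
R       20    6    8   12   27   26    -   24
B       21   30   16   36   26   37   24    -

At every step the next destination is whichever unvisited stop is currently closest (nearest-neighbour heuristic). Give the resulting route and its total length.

From Base: distances to unvisited — P=12, W=16, R=20, B=21, S=24, T=26, Q=29. Nearest is P (12).
From P: distances to unvisited — R=8, T=14, B=16, Q=20, W=28, S=33. Nearest is R (8).
From R: distances to unvisited — T=6, Q=12, B=24, W=26, S=27. Nearest is T (6).
From T: distances to unvisited — Q=7, W=20, S=29, B=30. Nearest is Q (7).
From Q: distances to unvisited — S=22, W=27, B=36. Nearest is S (22).
From S: distances to unvisited — B=26, W=30. Nearest is B (26).
From B: distances to unvisited — W=37. Nearest is W (37).
Return W→Base: 16.
Total = 12 + 8 + 6 + 7 + 22 + 26 + 37 + 16 = 134.

Nearest-neighbour total = 134 blocks; route Base → P → R → T → Q → S → B → W → Base.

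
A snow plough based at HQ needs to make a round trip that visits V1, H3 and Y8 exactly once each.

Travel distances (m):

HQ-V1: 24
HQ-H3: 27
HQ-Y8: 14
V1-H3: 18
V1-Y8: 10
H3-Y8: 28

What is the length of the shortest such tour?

Minimum total distance: 69 m.

With 3 stops there are 3!/2 = 3 distinct round trips (a route and its reverse cost the same).
HQ → V1 → H3 → Y8 → HQ: 24+18+28+14 = 84
HQ → V1 → Y8 → H3 → HQ: 24+10+28+27 = 89
HQ → H3 → V1 → Y8 → HQ: 27+18+10+14 = 69
The minimum is 69.
One optimal route: HQ → H3 → V1 → Y8 → HQ (or its reverse).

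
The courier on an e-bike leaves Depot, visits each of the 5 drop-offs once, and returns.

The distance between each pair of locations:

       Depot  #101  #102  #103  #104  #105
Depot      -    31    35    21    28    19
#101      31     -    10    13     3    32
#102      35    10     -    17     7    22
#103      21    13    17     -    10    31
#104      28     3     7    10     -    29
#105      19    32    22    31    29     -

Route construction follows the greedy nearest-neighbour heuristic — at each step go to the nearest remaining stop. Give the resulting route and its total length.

85 along Depot → #105 → #102 → #104 → #101 → #103 → Depot.

At Depot the remaining stops are #105 19, #103 21, #104 28, #101 31, #102 35; go to #105.
At #105 the remaining stops are #102 22, #104 29, #103 31, #101 32; go to #102.
At #102 the remaining stops are #104 7, #101 10, #103 17; go to #104.
At #104 the remaining stops are #101 3, #103 10; go to #101.
At #101 the remaining stops are #103 13; go to #103.
Return #103→Depot: 21.
Total = 19 + 22 + 7 + 3 + 13 + 21 = 85.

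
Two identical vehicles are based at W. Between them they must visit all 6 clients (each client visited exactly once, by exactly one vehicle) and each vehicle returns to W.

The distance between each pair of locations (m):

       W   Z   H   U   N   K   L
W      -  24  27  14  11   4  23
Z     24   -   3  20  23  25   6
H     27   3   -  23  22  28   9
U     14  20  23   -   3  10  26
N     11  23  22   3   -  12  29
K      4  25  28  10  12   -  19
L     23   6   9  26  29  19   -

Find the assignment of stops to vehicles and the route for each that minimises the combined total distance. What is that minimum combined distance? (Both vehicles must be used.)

Try each way of splitting the stops between the two vehicles (each non-empty) and, for each split, find the best tour for each vehicle:
  {Z} + {H, U, N, K, L}: 48 + 69 = 117
  {H} + {Z, U, N, K, L}: 54 + 63 = 117
  {Z, H} + {U, N, K, L}: 54 + 63 = 117
  {U} + {Z, H, N, K, L}: 28 + 65 = 93
  {Z, U} + {H, N, K, L}: 58 + 65 = 123
  {H, U} + {Z, N, K, L}: 64 + 63 = 127
  … (31 splits in total)
  {K} + {Z, H, U, N, L}: 8 + 69 = 77  ← best
Best: vehicle 1 W → K → W = 8; vehicle 2 W → N → U → Z → H → L → W = 69; combined 77.

Minimum combined distance: 77 m.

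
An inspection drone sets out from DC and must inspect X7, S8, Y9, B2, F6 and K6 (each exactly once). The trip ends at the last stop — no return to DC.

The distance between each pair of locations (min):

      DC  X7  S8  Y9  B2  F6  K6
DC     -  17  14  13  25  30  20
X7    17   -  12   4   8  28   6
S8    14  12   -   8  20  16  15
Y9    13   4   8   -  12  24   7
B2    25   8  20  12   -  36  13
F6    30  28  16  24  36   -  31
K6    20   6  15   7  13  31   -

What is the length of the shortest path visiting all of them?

There are 6! = 720 possible orderings.
DC → X7 → S8 → Y9 → B2 → F6 → K6: 17+12+8+12+36+31 = 116
DC → X7 → S8 → Y9 → B2 → K6 → F6: 17+12+8+12+13+31 = 93
DC → X7 → S8 → Y9 → F6 → B2 → K6: 17+12+8+24+36+13 = 110
DC → X7 → S8 → Y9 → F6 → K6 → B2: 17+12+8+24+31+13 = 105
DC → X7 → S8 → Y9 → K6 → B2 → F6: 17+12+8+7+13+36 = 93
DC → X7 → S8 → Y9 → K6 → F6 → B2: 17+12+8+7+31+36 = 111
DC → X7 → S8 → B2 → Y9 → F6 → K6: 17+12+20+12+24+31 = 116
DC → X7 → S8 → B2 → Y9 → K6 → F6: 17+12+20+12+7+31 = 99
… (712 more)
DC → X7 → B2 → K6 → Y9 → S8 → F6: 17+8+13+7+8+16 = 69  ← best
The minimum is 69.
One shortest path: DC → X7 → B2 → K6 → Y9 → S8 → F6.

69 min — the minimum one-way total.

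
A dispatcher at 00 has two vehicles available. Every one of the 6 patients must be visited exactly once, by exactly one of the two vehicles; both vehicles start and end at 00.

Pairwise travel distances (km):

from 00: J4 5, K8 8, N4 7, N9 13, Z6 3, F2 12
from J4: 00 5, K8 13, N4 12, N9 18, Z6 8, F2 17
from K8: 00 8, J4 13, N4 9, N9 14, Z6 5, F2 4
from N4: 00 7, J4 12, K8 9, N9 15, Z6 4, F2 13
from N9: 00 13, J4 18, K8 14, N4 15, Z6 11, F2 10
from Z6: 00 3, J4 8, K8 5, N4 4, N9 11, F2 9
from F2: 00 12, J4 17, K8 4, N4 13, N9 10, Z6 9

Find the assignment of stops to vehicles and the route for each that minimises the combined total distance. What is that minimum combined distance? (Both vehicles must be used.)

Check every non-empty split of the stops between the two vehicles; for each half take its own optimal tour:
  {J4} + {K8, N4, N9, Z6, F2}: 10 + 43 = 53
  {K8} + {J4, N4, N9, Z6, F2}: 16 + 53 = 69
  {J4, K8} + {N4, N9, Z6, F2}: 26 + 43 = 69
  {N4} + {J4, K8, N9, Z6, F2}: 14 + 45 = 59
  {J4, N4} + {K8, N9, Z6, F2}: 24 + 35 = 59
  {K8, N4} + {J4, N9, Z6, F2}: 24 + 45 = 69
  … (31 splits in total)
Best: vehicle 1 00 → J4 → 00 = 10; vehicle 2 00 → N4 → Z6 → K8 → F2 → N9 → 00 = 43; combined 53.

Minimum combined distance: 53 km.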